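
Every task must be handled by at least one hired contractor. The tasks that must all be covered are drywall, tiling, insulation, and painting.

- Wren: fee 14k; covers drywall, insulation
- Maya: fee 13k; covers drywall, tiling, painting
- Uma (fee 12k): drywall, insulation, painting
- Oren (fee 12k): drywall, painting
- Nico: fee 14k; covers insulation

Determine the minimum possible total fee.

Choose Maya and Uma: together they cover drywall, tiling, insulation, painting — every task.
Total fee: 13 + 12 = 25.

25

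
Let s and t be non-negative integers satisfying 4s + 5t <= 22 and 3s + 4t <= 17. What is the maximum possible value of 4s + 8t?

(s,t)=(0,4) is feasible, giving 32.
(s,t)=(1,3) is feasible, giving 28.
(s,t)=(0,3) is feasible, giving 24.
The best lattice point is (0,4), giving 32.

32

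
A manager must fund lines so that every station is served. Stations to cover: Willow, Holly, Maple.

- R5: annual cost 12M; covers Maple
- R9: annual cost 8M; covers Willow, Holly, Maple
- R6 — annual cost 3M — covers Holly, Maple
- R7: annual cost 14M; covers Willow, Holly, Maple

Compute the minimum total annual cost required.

The greedy cost-per-new-station heuristic would pick R6 and R9 for 11, but a cheaper cover exists.
R9 alone covers Willow, Holly, Maple — every station.
Total annual cost: 8.
No cover costs less than 8.

8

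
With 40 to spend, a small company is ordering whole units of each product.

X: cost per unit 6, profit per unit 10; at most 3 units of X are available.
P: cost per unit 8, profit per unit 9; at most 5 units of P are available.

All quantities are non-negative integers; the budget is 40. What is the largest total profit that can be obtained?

48

2×X and 3×P: cost 36 ≤ 40, profit 2·10 + 3·9 = 47.
3×X and 2×P: cost 34 ≤ 40, profit 3·10 + 2·9 = 48.
Best is 48.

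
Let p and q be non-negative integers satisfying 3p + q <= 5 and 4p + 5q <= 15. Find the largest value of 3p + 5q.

(p,q)=(0,3) is feasible, giving 15.
(p,q)=(1,2) is feasible, giving 13.
(p,q)=(0,2) is feasible, giving 10.
Maximum is 15 at (p,q)=(0,3).

15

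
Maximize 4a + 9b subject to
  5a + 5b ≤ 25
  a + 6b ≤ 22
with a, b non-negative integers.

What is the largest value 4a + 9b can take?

(a,b)=(2,3) is feasible, giving 35.
(a,b)=(1,3) is feasible, giving 31.
(a,b)=(3,2) is feasible, giving 30.
No feasible integer point exceeds 35.

35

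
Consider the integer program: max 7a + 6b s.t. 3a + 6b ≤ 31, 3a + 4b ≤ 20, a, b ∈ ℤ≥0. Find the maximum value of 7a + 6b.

(a,b)=(6,0) is feasible, giving 42.
(a,b)=(5,1) is feasible, giving 41.
(a,b)=(5,0) is feasible, giving 35.
No feasible integer point exceeds 42.

42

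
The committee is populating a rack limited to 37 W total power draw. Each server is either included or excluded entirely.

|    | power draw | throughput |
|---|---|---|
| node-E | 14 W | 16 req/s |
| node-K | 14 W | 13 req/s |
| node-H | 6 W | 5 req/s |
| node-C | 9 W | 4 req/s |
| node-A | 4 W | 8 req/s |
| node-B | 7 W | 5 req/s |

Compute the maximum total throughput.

37

node-E + node-H + node-A + node-B: power draw 14 + 6 + 4 + 7 = 31 ≤ 37, throughput 16 + 5 + 8 + 5 = 34.
node-E + node-K + node-A: power draw 14 + 14 + 4 = 32 ≤ 37, throughput 16 + 13 + 8 = 37.
node-E + node-K + node-H: power draw 14 + 14 + 6 = 34 ≤ 37, throughput 16 + 13 + 5 = 34.
Best is node-E, node-K, and node-A with total throughput 37.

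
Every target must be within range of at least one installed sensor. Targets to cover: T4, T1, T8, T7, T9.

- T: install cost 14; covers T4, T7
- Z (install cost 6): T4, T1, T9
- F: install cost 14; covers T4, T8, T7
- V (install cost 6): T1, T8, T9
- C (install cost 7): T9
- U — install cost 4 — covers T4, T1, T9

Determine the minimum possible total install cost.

The greedy cost-per-new-target heuristic would pick U, V, and T for 24, but a cheaper cover exists.
Choose F and U: together they cover T4, T1, T8, T7, T9 — every target.
Total install cost: 14 + 4 = 18.
No cover costs less than 18.

18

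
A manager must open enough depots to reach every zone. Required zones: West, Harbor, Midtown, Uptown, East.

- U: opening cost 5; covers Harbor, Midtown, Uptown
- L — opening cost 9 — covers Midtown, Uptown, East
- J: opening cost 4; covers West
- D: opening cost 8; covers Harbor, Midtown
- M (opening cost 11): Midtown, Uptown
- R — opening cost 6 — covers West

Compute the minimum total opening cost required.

Choose U, L, and J: together they cover West, Harbor, Midtown, Uptown, East — every zone.
Total opening cost: 5 + 9 + 4 = 18.
No cover costs less than 18.

18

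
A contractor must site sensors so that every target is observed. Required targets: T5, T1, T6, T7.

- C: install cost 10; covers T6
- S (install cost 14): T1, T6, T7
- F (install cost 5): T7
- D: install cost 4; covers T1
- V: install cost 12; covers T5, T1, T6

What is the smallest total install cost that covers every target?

17

Choose F and V: together they cover T5, T1, T6, T7 — every target.
Total install cost: 5 + 12 = 17.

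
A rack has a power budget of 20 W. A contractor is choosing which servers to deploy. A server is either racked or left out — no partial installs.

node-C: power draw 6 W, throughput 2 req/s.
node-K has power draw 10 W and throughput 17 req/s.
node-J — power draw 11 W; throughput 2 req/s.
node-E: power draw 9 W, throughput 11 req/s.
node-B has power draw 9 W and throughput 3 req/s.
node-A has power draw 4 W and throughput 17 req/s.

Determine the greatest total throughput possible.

36

Allowing fractional choices, the relaxed optimum would be about 41.3, but servers are indivisible.
node-C + node-K + node-A: power draw 6 + 10 + 4 = 20 ≤ 20, throughput 2 + 17 + 17 = 36.
node-C + node-E + node-A: power draw 6 + 9 + 4 = 19 ≤ 20, throughput 2 + 11 + 17 = 30.
node-K + node-A: power draw 10 + 4 = 14 ≤ 20, throughput 17 + 17 = 34.
Best is node-C, node-K, and node-A with total throughput 36.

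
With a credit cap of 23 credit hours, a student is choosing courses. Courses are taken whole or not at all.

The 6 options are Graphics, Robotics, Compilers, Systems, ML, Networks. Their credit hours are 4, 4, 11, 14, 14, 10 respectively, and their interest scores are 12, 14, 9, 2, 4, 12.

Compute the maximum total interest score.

38

Treat it as a binary knapsack problem.
Graphics + Robotics + Compilers: credit hours 4 + 4 + 11 = 19 ≤ 23, interest score 12 + 14 + 9 = 35.
Graphics + Robotics + Networks: credit hours 4 + 4 + 10 = 18 ≤ 23, interest score 12 + 14 + 12 = 38.
Best is Graphics, Robotics, and Networks with total interest score 38.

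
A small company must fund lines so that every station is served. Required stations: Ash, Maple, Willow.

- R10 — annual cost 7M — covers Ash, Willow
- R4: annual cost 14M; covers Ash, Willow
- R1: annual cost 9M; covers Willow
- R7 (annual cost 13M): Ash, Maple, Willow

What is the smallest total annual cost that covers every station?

The greedy cost-per-new-station heuristic would pick R10 and R7 for 20, but a cheaper cover exists.
R7 alone covers Ash, Maple, Willow — every station.
Total annual cost: 13.
No cover costs less than 13.

13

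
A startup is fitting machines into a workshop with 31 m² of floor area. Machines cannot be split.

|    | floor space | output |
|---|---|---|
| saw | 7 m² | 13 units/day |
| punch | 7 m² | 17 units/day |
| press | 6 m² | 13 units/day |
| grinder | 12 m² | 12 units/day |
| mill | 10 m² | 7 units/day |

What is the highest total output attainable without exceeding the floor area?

Take saw, punch, press, and mill: floor space 7 + 7 + 6 + 10 = 30 ≤ 31, output 13 + 17 + 13 + 7 = 50.
No other feasible combination does better.

50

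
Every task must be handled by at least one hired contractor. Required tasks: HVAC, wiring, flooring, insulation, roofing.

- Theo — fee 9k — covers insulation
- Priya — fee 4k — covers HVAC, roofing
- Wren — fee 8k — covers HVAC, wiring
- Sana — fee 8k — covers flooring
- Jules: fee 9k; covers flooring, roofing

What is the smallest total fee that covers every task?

This is an integer covering problem.
The greedy cost-per-new-task heuristic would pick Priya, Wren, Sana, and Theo for 29, but a cheaper cover exists.
Choose Theo, Wren, and Jules: together they cover HVAC, wiring, flooring, insulation, roofing — every task.
Total fee: 9 + 8 + 9 = 26.
No cover costs less than 26.

26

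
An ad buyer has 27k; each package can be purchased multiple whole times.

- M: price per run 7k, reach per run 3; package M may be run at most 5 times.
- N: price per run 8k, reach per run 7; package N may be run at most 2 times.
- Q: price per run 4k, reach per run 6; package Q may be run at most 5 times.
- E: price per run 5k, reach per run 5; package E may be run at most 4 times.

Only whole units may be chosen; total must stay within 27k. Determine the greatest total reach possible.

35

Q has the best ratio (6/4); taking only Q gives at most 5×6 = 30 (stopped by the supply cap of 5).
Mixing does better — 5×Q and 1×E: price 25 ≤ 27, reach 5·6 + 1·5 = 35.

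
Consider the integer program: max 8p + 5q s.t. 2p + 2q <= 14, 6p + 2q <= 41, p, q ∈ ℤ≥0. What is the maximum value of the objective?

53

The continuous relaxation peaks at (6.75, 0.25) with value 55.25; rounding to a feasible lattice point costs some objective.
(p,q)=(6,1): 2·6+2·1=14≤14, 6·6+2·1=38≤41, objective 53.
(p,q)=(5,2): 2·5+2·2=14≤14, 6·5+2·2=34≤41, objective 50.
The best lattice point is (6,1), giving 53.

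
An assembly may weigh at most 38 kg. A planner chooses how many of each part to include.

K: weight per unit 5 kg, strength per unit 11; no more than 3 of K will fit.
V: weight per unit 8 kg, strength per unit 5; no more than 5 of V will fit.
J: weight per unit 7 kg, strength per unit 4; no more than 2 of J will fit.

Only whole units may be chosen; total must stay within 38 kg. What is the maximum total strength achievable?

3×K, 1×V, and 2×J: weight 37 ≤ 38, strength 3·11 + 1·5 + 2·4 = 46.
3×K, 2×V, and 1×J: weight 38 ≤ 38, strength 3·11 + 2·5 + 1·4 = 47.
Best is 47.

47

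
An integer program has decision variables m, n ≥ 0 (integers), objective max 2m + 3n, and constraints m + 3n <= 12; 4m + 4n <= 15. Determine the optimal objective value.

9

(m,n)=(0,3) is feasible, giving 9.
(m,n)=(1,2) is feasible, giving 8.
The best lattice point is (0,3), giving 9.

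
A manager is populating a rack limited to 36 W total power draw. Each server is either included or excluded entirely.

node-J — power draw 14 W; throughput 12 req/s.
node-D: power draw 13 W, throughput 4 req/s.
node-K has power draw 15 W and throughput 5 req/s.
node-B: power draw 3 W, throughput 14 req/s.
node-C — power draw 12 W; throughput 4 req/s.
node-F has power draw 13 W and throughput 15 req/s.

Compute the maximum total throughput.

Treat it as a binary knapsack problem.
Take node-J, node-B, and node-F: power draw 14 + 3 + 13 = 30 ≤ 36, throughput 12 + 14 + 15 = 41.
No other feasible combination does better.

41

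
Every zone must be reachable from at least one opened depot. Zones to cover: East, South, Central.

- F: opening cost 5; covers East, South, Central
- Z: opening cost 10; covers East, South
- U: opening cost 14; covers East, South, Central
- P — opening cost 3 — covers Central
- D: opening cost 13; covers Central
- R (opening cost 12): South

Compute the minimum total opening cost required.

F alone covers East, South, Central — every zone.
Total opening cost: 5.
No cover costs less than 5.

5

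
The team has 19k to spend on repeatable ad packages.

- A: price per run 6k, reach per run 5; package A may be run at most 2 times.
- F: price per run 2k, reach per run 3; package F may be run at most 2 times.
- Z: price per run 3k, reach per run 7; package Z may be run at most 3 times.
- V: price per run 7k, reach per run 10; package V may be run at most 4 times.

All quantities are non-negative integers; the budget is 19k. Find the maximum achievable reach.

Z has the best ratio (7/3); taking only Z gives at most 3×7 = 21 (stopped by the supply cap of 3).
Mixing does better — 1×F, 3×Z, and 1×V: price 18 ≤ 19, reach 1·3 + 3·7 + 1·10 = 34.

34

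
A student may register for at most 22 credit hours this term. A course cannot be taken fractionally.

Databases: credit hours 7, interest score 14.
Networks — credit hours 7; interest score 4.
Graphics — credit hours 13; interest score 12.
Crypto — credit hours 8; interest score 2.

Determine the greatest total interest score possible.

26

Databases + Graphics: credit hours 7 + 13 = 20 ≤ 22, interest score 14 + 12 = 26.
Databases + Networks + Crypto: credit hours 7 + 7 + 8 = 22 ≤ 22, interest score 14 + 4 + 2 = 20.
Best is Databases and Graphics with total interest score 26.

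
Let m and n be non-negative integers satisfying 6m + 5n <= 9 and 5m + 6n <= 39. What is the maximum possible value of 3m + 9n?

(m,n)=(0,1): 6·0+5·1=5≤9, 5·0+6·1=6≤39, objective 9.
(m,n)=(1,0): 6·1+5·0=6≤9, 5·1+6·0=5≤39, objective 3.
(m,n)=(0,0): 6·0+5·0=0≤9, 5·0+6·0=0≤39, objective 0.
Maximum is 9 at (m,n)=(0,1).

9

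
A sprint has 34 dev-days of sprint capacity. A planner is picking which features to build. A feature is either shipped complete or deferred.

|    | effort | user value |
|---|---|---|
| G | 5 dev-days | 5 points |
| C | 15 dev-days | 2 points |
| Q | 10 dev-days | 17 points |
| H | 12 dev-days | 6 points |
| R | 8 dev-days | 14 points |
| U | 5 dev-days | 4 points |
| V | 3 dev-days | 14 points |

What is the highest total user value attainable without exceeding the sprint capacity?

54

Take G, Q, R, U, and V: effort 5 + 10 + 8 + 5 + 3 = 31 ≤ 34, user value 5 + 17 + 14 + 4 + 14 = 54.
No other feasible combination does better.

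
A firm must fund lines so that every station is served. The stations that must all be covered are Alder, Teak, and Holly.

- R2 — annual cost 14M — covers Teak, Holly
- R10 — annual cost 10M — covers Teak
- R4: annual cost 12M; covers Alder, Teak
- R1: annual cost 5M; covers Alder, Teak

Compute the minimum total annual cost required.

19

Choose R2 and R1: together they cover Alder, Teak, Holly — every station.
Total annual cost: 14 + 5 = 19.
No cover costs less than 19.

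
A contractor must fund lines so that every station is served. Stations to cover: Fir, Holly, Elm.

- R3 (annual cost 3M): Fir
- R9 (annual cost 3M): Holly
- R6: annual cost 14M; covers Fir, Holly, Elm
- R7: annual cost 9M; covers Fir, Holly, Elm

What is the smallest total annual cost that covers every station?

9

R7 alone covers Fir, Holly, Elm — every station.
Total annual cost: 9.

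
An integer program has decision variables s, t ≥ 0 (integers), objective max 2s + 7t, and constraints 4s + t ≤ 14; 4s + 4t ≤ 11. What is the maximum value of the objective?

14

(s,t)=(0,2) is feasible, giving 14.
(s,t)=(1,1) is feasible, giving 9.
(s,t)=(0,1) is feasible, giving 7.
No feasible integer point exceeds 14.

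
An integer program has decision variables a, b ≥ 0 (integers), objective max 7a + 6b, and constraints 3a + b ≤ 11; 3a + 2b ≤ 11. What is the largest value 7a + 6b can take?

31

Relaxing integrality, the LP optimum is 33.00 at (a,b) = (0, 5.5), which is not an integer point.
(a,b)=(1,4): 3·1+1·4=7≤11, 3·1+2·4=11≤11, objective 31.
(a,b)=(0,5): 3·0+1·5=5≤11, 3·0+2·5=10≤11, objective 30.
(a,b)=(1,3): 3·1+1·3=6≤11, 3·1+2·3=9≤11, objective 25.
Maximum is 31 at (a,b)=(1,4).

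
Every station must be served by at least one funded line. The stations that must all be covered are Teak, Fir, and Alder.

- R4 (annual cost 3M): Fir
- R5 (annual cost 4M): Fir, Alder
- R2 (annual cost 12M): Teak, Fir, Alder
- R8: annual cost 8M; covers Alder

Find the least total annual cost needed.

This is a weighted set-cover instance.
The greedy cost-per-new-station heuristic would pick R5 and R2 for 16, but a cheaper cover exists.
R2 alone covers Teak, Fir, Alder — every station.
Total annual cost: 12.
No cover costs less than 12.

12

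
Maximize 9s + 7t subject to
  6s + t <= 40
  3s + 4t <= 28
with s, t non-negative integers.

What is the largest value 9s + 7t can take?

The continuous relaxation peaks at (6.29, 2.29) with value 72.57; rounding to a feasible lattice point costs some objective.
(s,t)=(6,2): 6·6+1·2=38≤40, 3·6+4·2=26≤28, objective 68.
(s,t)=(5,3): 6·5+1·3=33≤40, 3·5+4·3=27≤28, objective 66.
(s,t)=(6,1): 6·6+1·1=37≤40, 3·6+4·1=22≤28, objective 61.
(s,t)=(5,2): 6·5+1·2=32≤40, 3·5+4·2=23≤28, objective 59.
The best lattice point is (6,2), giving 68.

68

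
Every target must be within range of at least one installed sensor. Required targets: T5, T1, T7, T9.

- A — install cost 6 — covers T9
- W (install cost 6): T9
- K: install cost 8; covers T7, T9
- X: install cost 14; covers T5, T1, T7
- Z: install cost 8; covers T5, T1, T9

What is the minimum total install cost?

16

Choose K and Z: together they cover T5, T1, T7, T9 — every target.
Total install cost: 8 + 8 = 16.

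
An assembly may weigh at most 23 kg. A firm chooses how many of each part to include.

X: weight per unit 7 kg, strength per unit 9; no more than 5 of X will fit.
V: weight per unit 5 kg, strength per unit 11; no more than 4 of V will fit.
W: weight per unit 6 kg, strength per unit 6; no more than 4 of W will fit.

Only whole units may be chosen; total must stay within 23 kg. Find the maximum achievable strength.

44

V has the best ratio (11/5); taking only V gives at most 4×11 = 44 (stopped by the weight limit).
Optimal: 4×V: weight 20 ≤ 23, strength 4·11 = 44.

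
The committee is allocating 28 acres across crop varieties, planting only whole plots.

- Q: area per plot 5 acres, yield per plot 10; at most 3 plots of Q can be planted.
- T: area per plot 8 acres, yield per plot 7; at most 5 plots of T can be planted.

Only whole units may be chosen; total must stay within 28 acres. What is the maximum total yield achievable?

37

Take 3×Q and 1×T: area 23 ≤ 28, yield 3·10 + 1·7 = 37.
Q has the best ratio (10/5) and is taken to its limit of 3; remaining capacity is filled optimally with the others.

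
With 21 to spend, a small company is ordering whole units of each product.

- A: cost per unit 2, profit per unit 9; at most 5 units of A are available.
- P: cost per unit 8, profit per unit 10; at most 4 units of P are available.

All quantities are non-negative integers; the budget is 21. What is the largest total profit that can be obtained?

55

This is a bounded integer knapsack.
Take 5×A and 1×P: cost 18 ≤ 21, profit 5·9 + 1·10 = 55.
A has the best ratio (9/2) and is taken to its limit of 5; remaining capacity is filled optimally with the others.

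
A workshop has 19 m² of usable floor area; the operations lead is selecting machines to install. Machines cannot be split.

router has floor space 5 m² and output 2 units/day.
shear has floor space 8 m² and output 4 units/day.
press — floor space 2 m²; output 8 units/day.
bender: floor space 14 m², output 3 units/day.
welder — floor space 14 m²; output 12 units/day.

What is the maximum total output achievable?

Allowing fractional choices, the relaxed optimum would be about 21.5, but machines are indivisible.
router + welder: floor space 5 + 14 = 19 ≤ 19, output 2 + 12 = 14.
router + shear + press: floor space 5 + 8 + 2 = 15 ≤ 19, output 2 + 4 + 8 = 14.
press + welder: floor space 2 + 14 = 16 ≤ 19, output 8 + 12 = 20.
Best is press and welder with total output 20.

20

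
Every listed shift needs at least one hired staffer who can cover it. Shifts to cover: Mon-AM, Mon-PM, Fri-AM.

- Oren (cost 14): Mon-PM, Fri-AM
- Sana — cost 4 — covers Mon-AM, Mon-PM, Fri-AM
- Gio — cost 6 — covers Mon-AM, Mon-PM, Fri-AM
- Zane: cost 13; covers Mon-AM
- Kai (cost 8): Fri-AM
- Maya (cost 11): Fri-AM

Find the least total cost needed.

4

Sana alone covers Mon-AM, Mon-PM, Fri-AM — every shift.
Total cost: 4.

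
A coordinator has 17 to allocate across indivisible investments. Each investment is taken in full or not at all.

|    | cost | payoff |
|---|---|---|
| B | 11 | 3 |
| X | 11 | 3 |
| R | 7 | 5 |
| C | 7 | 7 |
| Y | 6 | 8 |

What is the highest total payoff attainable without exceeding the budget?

Allowing fractional choices, the relaxed optimum would be about 17.9, but investments are indivisible.
C + Y: cost 7 + 6 = 13 ≤ 17, payoff 7 + 8 = 15.
R + Y: cost 7 + 6 = 13 ≤ 17, payoff 5 + 8 = 13.
Best is C and Y with total payoff 15.

15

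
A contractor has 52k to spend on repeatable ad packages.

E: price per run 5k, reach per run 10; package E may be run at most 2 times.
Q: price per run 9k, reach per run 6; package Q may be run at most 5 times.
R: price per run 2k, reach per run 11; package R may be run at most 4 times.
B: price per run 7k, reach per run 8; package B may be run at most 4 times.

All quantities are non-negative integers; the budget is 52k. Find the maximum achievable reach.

96

2×E, 1×Q, 4×R, and 3×B: price 48 ≤ 52, reach 2·10 + 1·6 + 4·11 + 3·8 = 94.
2×E, 4×R, and 4×B: price 46 ≤ 52, reach 2·10 + 4·11 + 4·8 = 96.
Best is 96.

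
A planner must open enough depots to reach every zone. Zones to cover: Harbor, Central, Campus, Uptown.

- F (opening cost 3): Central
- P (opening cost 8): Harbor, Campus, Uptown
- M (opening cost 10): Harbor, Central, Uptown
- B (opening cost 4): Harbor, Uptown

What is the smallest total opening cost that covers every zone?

The greedy cost-per-new-zone heuristic would pick B, F, and P for 15, but a cheaper cover exists.
Choose F and P: together they cover Harbor, Central, Campus, Uptown — every zone.
Total opening cost: 3 + 8 = 11.
No cover costs less than 11.

11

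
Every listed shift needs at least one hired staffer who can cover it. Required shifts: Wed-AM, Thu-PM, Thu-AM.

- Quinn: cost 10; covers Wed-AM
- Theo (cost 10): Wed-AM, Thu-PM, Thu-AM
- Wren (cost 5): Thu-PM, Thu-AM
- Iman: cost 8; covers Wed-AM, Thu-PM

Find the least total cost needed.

This is an integer covering problem.
Theo alone covers Wed-AM, Thu-PM, Thu-AM — every shift.
Total cost: 10.

10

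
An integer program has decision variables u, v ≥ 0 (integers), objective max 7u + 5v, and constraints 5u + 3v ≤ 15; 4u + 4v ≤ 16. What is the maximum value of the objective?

22

(u,v)=(1,3): 5·1+3·3=14≤15, 4·1+4·3=16≤16, objective 22.
(u,v)=(0,4): 5·0+3·4=12≤15, 4·0+4·4=16≤16, objective 20.
(u,v)=(2,1): 5·2+3·1=13≤15, 4·2+4·1=12≤16, objective 19.
(u,v)=(1,2): 5·1+3·2=11≤15, 4·1+4·2=12≤16, objective 17.
Maximum is 22 at (u,v)=(1,3).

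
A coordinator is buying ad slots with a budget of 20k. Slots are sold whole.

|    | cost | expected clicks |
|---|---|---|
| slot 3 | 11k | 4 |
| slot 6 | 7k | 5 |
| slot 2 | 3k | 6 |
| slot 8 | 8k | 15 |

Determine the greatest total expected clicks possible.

26

Take slot 6, slot 2, and slot 8: cost 7 + 3 + 8 = 18 ≤ 20, expected clicks 5 + 6 + 15 = 26.
No other feasible combination does better.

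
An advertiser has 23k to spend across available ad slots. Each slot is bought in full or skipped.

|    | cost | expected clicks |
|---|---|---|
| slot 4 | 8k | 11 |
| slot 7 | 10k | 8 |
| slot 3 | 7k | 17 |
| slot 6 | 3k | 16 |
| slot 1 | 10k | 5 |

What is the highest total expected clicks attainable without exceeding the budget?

44

Allowing fractional choices, the relaxed optimum would be about 48.0, but ad slots are indivisible.
slot 4 + slot 3 + slot 6: cost 8 + 7 + 3 = 18 ≤ 23, expected clicks 11 + 17 + 16 = 44.
slot 7 + slot 3 + slot 6: cost 10 + 7 + 3 = 20 ≤ 23, expected clicks 8 + 17 + 16 = 41.
Best is slot 4, slot 3, and slot 6 with total expected clicks 44.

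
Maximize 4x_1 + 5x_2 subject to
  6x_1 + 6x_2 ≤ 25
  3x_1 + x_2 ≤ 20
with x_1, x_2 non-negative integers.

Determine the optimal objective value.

20

(x_1,x_2)=(0,4) is feasible, giving 20.
(x_1,x_2)=(1,3) is feasible, giving 19.
(x_1,x_2)=(0,3) is feasible, giving 15.
Maximum is 20 at (x_1,x_2)=(0,4).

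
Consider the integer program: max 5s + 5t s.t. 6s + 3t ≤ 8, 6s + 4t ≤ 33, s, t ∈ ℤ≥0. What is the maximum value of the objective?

10

Relaxing integrality, the LP optimum is 13.33 at (s,t) = (0, 2.67), which is not an integer point.
(s,t)=(0,2): 6·0+3·2=6≤8, 6·0+4·2=8≤33, objective 10.
(s,t)=(0,1): 6·0+3·1=3≤8, 6·0+4·1=4≤33, objective 5.
No feasible integer point exceeds 10.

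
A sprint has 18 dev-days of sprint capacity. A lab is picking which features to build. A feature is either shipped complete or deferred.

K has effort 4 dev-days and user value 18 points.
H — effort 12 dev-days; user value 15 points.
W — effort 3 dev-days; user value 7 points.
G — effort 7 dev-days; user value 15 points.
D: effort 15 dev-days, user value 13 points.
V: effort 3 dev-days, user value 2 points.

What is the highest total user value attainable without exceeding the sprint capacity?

42

Treat it as a binary knapsack problem.
Allowing fractional choices, the relaxed optimum would be about 45.0, but features are indivisible.
K + G + V: effort 4 + 7 + 3 = 14 ≤ 18, user value 18 + 15 + 2 = 35.
K + W + G + V: effort 4 + 3 + 7 + 3 = 17 ≤ 18, user value 18 + 7 + 15 + 2 = 42.
K + W + G: effort 4 + 3 + 7 = 14 ≤ 18, user value 18 + 7 + 15 = 40.
Best is K, W, G, and V with total user value 42.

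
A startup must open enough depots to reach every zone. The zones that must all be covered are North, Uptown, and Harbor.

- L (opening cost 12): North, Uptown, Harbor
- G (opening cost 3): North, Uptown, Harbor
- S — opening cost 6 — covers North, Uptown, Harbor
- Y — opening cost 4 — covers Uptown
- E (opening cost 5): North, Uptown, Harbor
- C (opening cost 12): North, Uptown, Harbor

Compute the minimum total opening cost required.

This is a weighted set-cover instance.
G alone covers North, Uptown, Harbor — every zone.
Total opening cost: 3.

3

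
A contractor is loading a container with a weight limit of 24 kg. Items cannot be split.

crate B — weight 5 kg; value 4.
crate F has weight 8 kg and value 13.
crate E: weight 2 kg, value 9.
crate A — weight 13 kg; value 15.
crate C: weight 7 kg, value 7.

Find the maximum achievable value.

crate F + crate E + crate A: weight 8 + 2 + 13 = 23 ≤ 24, value 13 + 9 + 15 = 37.
crate E + crate A + crate C: weight 2 + 13 + 7 = 22 ≤ 24, value 9 + 15 + 7 = 31.
crate B + crate F + crate E + crate C: weight 5 + 8 + 2 + 7 = 22 ≤ 24, value 4 + 13 + 9 + 7 = 33.
Best is crate F, crate E, and crate A with total value 37.

37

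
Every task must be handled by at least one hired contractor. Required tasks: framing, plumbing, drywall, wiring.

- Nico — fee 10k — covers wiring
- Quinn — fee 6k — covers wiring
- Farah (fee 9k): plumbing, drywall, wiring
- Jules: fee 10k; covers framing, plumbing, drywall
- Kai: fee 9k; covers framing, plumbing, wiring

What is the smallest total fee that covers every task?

16

Choose Quinn and Jules: together they cover framing, plumbing, drywall, wiring — every task.
Total fee: 6 + 10 = 16.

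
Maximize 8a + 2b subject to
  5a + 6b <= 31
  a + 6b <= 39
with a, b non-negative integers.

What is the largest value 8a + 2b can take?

Relaxing integrality, the LP optimum is 49.60 at (a,b) = (6.2, 0), which is not an integer point.
(a,b)=(6,0): 5·6+6·0=30≤31, 1·6+6·0=6≤39, objective 48.
(a,b)=(5,1): 5·5+6·1=31≤31, 1·5+6·1=11≤39, objective 42.
No feasible integer point exceeds 48.

48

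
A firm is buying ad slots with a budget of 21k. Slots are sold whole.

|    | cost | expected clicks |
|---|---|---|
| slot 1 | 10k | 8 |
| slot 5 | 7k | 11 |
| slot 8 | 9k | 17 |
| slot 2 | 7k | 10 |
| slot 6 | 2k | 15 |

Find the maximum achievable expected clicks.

Allowing fractional choices, the relaxed optimum would be about 47.3, but ad slots are indivisible.
slot 1 + slot 8 + slot 6: cost 10 + 9 + 2 = 21 ≤ 21, expected clicks 8 + 17 + 15 = 40.
slot 5 + slot 8 + slot 6: cost 7 + 9 + 2 = 18 ≤ 21, expected clicks 11 + 17 + 15 = 43.
slot 8 + slot 2 + slot 6: cost 9 + 7 + 2 = 18 ≤ 21, expected clicks 17 + 10 + 15 = 42.
Best is slot 5, slot 8, and slot 6 with total expected clicks 43.

43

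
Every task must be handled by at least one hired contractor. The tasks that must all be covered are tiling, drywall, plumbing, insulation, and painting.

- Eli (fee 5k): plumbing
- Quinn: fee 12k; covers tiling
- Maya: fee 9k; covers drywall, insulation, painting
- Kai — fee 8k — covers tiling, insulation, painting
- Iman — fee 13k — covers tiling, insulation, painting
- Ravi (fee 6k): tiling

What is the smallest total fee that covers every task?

The greedy cost-per-new-task heuristic would pick Kai, Eli, and Maya for 22, but a cheaper cover exists.
Choose Eli, Maya, and Ravi: together they cover tiling, drywall, plumbing, insulation, painting — every task.
Total fee: 5 + 9 + 6 = 20.
No cover costs less than 20.

20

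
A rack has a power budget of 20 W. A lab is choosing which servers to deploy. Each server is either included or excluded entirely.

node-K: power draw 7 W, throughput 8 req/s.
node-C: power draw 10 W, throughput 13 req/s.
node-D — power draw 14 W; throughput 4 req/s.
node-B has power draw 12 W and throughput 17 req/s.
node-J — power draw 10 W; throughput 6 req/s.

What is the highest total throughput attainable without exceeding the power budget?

25

Take node-K and node-B: power draw 7 + 12 = 19 ≤ 20, throughput 8 + 17 = 25.
No other feasible combination does better.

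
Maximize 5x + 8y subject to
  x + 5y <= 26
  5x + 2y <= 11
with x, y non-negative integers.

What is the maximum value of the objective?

(x,y)=(0,5): 1·0+5·5=25≤26, 5·0+2·5=10≤11, objective 40.
(x,y)=(0,4): 1·0+5·4=20≤26, 5·0+2·4=8≤11, objective 32.
Maximum is 40 at (x,y)=(0,5).

40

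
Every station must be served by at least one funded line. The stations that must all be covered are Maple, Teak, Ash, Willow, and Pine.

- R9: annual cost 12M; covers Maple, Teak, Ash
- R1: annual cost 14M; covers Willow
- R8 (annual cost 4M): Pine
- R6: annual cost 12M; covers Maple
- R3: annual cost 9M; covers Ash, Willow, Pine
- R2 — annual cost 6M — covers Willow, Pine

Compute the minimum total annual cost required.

Choose R9 and R2: together they cover Maple, Teak, Ash, Willow, Pine — every station.
Total annual cost: 12 + 6 = 18.

18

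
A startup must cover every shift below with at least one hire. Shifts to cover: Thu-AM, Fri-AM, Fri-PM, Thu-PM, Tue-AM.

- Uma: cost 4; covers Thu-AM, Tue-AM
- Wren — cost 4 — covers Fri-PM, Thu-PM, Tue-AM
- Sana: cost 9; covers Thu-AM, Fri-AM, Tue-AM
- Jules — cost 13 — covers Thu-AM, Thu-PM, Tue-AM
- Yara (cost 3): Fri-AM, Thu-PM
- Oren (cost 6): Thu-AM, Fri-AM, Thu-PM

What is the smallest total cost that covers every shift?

10

Choose Wren and Oren: together they cover Thu-AM, Fri-AM, Fri-PM, Thu-PM, Tue-AM — every shift.
Total cost: 4 + 6 = 10.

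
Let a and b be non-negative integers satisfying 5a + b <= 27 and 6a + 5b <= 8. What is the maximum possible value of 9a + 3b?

(a,b)=(1,0): 5·1+1·0=5≤27, 6·1+5·0=6≤8, objective 9.
(a,b)=(0,1): 5·0+1·1=1≤27, 6·0+5·1=5≤8, objective 3.
(a,b)=(0,0): 5·0+1·0=0≤27, 6·0+5·0=0≤8, objective 0.
Maximum is 9 at (a,b)=(1,0).

9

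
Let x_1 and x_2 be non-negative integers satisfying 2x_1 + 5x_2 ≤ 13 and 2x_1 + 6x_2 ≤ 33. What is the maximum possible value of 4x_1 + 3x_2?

24

The continuous relaxation peaks at (6.5, 0) with value 26.00; rounding to a feasible lattice point costs some objective.
(x_1,x_2)=(6,0): 2·6+5·0=12≤13, 2·6+6·0=12≤33, objective 24.
(x_1,x_2)=(5,0): 2·5+5·0=10≤13, 2·5+6·0=10≤33, objective 20.
The best lattice point is (6,0), giving 24.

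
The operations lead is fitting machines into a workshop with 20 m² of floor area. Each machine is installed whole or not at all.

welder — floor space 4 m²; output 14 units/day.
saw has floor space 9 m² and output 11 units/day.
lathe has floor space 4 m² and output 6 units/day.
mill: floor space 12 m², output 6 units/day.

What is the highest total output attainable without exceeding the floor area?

31

Allowing fractional choices, the relaxed optimum would be about 32.5, but machines are indivisible.
welder + saw: floor space 4 + 9 = 13 ≤ 20, output 14 + 11 = 25.
welder + lathe + mill: floor space 4 + 4 + 12 = 20 ≤ 20, output 14 + 6 + 6 = 26.
welder + saw + lathe: floor space 4 + 9 + 4 = 17 ≤ 20, output 14 + 11 + 6 = 31.
Best is welder, saw, and lathe with total output 31.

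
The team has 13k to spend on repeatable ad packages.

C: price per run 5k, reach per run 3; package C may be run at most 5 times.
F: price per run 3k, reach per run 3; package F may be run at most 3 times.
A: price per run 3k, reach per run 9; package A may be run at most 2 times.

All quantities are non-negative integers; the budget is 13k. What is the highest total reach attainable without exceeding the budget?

24

Take 2×F and 2×A: price 12 ≤ 13, reach 2·3 + 2·9 = 24.
A has the best ratio (9/3) and is taken to its limit of 2; remaining capacity is filled optimally with the others.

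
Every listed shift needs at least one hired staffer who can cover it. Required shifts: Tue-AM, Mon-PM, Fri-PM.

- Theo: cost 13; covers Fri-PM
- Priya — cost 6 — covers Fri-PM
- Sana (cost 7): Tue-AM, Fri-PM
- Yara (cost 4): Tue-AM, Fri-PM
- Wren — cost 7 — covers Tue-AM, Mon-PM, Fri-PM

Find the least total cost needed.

This is an integer covering problem.
Wren alone covers Tue-AM, Mon-PM, Fri-PM — every shift.
Total cost: 7.

7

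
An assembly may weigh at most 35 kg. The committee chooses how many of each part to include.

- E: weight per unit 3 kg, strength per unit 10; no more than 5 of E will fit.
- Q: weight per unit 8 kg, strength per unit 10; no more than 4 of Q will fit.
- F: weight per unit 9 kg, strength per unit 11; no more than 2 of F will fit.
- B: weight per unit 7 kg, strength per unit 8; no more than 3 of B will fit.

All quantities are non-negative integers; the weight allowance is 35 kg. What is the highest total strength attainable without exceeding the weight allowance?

72

This is a bounded integer knapsack.
5×E, 1×Q, and 1×F: weight 32 ≤ 35, strength 5·10 + 1·10 + 1·11 = 71.
5×E and 2×F: weight 33 ≤ 35, strength 5·10 + 2·11 = 72.
Best is 72.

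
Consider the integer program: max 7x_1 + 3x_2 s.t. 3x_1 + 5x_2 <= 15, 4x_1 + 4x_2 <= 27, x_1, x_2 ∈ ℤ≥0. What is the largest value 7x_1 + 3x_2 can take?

(x_1,x_2)=(5,0): 3·5+5·0=15≤15, 4·5+4·0=20≤27, objective 35.
(x_1,x_2)=(4,0): 3·4+5·0=12≤15, 4·4+4·0=16≤27, objective 28.
The best lattice point is (5,0), giving 35.

35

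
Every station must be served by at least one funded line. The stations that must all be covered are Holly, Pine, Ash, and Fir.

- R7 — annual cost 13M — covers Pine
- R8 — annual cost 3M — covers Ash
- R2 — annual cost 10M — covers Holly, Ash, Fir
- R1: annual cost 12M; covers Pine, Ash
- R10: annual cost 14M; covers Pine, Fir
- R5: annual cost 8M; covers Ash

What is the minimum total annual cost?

22

This is an integer covering problem.
Choose R2 and R1: together they cover Holly, Pine, Ash, Fir — every station.
Total annual cost: 10 + 12 = 22.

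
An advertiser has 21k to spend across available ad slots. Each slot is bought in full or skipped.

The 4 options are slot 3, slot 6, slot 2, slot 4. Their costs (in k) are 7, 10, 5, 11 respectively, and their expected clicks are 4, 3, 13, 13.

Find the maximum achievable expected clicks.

Take slot 2 and slot 4: cost 5 + 11 = 16 ≤ 21, expected clicks 13 + 13 = 26.
No other feasible combination does better.

26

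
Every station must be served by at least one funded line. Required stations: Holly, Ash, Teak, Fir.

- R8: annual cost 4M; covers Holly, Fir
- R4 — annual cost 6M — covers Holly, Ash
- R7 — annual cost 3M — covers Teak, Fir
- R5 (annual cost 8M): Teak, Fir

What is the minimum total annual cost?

9

This is a weighted set-cover instance.
Choose R4 and R7: together they cover Holly, Ash, Teak, Fir — every station.
Total annual cost: 6 + 3 = 9.
No cover costs less than 9.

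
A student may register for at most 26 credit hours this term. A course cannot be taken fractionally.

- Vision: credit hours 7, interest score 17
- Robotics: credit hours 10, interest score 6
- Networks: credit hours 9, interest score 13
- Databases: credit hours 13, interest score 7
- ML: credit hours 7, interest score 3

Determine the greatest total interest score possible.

36

Vision + Networks + ML: credit hours 7 + 9 + 7 = 23 ≤ 26, interest score 17 + 13 + 3 = 33.
Vision + Networks: credit hours 7 + 9 = 16 ≤ 26, interest score 17 + 13 = 30.
Vision + Robotics + Networks: credit hours 7 + 10 + 9 = 26 ≤ 26, interest score 17 + 6 + 13 = 36.
Best is Vision, Robotics, and Networks with total interest score 36.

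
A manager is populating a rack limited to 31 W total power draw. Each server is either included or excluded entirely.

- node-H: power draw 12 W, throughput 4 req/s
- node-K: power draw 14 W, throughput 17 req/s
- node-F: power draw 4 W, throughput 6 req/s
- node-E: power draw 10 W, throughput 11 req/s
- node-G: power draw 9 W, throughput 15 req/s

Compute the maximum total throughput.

38

node-K + node-F + node-G: power draw 14 + 4 + 9 = 27 ≤ 31, throughput 17 + 6 + 15 = 38.
node-K + node-F + node-E: power draw 14 + 4 + 10 = 28 ≤ 31, throughput 17 + 6 + 11 = 34.
node-K + node-G: power draw 14 + 9 = 23 ≤ 31, throughput 17 + 15 = 32.
Best is node-K, node-F, and node-G with total throughput 38.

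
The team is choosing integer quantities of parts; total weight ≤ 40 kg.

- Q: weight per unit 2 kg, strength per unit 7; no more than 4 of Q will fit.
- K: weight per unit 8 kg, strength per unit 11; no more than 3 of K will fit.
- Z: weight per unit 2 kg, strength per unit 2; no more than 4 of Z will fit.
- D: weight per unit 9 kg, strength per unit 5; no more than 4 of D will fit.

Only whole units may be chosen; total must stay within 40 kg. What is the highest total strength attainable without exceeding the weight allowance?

69

Q has the best ratio (7/2); taking only Q gives at most 4×7 = 28 (stopped by the supply cap of 4).
Mixing does better — 4×Q, 3×K, and 4×Z: weight 40 ≤ 40, strength 4·7 + 3·11 + 4·2 = 69.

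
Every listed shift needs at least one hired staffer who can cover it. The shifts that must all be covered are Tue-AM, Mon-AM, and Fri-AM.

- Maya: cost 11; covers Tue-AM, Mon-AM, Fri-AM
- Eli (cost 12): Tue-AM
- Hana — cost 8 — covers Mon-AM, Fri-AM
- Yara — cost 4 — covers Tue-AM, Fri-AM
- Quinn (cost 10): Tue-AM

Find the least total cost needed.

11

The greedy cost-per-new-shift heuristic would pick Yara and Hana for 12, but a cheaper cover exists.
Maya alone covers Tue-AM, Mon-AM, Fri-AM — every shift.
Total cost: 11.
No cover costs less than 11.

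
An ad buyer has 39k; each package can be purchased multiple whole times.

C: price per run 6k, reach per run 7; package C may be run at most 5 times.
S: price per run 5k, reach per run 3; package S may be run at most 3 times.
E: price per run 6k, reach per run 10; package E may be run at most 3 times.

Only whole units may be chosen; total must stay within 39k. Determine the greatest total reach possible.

51

3×C and 3×E: price 36 ≤ 39, reach 3·7 + 3·10 = 51.
4×C and 2×E: price 36 ≤ 39, reach 4·7 + 2·10 = 48.
Best is 51.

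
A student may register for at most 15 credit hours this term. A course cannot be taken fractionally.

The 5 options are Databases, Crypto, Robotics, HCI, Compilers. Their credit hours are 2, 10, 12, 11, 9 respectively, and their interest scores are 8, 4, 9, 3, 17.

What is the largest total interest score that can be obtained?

Allowing fractional choices, the relaxed optimum would be about 28.0, but courses are indivisible.
Databases + Compilers: credit hours 2 + 9 = 11 ≤ 15, interest score 8 + 17 = 25.
Compilers: credit hours 9 ≤ 15, interest score 17.
Best is Databases and Compilers with total interest score 25.

25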